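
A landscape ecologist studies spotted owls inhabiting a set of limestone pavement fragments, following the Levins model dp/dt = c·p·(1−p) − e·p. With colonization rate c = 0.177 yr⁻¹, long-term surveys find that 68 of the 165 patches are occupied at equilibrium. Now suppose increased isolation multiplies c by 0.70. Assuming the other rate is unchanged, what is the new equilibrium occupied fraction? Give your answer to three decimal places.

0.160

Observed p* = 68/165 = 0.41212.
Balance c(1−p*) = e gives e = 0.177×(1 − 0.41212) = 0.10405.
New p* = 1 − e/c = 1 − 0.10405/0.12390 = 0.16021.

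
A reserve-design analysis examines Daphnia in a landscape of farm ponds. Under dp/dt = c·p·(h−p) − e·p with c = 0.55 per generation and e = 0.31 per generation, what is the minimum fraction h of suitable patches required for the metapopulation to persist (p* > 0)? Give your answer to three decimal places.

p* = h − e/c is positive only when h > e/c.
h_min = e/c = 0.31/0.55 = 0.5636.

0.564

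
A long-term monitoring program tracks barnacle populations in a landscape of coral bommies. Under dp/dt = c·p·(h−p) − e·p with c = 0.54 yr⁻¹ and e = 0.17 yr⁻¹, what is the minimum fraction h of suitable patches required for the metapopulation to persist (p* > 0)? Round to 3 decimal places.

p* = h − e/c is positive only when h > e/c.
h_min = e/c = 0.17/0.54 = 0.3148.

0.315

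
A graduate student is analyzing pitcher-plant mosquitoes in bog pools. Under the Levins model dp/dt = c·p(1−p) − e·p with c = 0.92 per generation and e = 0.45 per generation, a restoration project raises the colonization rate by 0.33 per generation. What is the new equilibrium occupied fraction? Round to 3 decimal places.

0.640

Before: p* = 1 − 0.45/0.92 = 0.5109.
After the change, c = 1.25, e = 0.45, so p* = 1 − 0.45/1.25 = 0.6400.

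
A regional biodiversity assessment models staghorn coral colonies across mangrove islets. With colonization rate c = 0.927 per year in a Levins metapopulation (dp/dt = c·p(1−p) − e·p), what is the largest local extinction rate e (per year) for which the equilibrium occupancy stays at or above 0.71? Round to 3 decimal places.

1 − e/c ≥ 0.71 ⇒ e ≤ c(1 − 0.71) = 0.927 × 0.2900.
e_max = 0.2688.

0.269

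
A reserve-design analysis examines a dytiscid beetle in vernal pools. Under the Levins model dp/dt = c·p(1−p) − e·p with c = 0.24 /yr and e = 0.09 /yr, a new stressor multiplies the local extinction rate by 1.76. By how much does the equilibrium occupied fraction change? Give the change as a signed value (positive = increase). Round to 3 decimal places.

-0.285

Before: p* = 1 − 0.09/0.24 = 0.6250.
After the change, c = 0.24, e = 0.1584, so p* = 1 − 0.1584/0.24 = 0.3400.
Δp* = 0.3400 − 0.6250 = -0.2850.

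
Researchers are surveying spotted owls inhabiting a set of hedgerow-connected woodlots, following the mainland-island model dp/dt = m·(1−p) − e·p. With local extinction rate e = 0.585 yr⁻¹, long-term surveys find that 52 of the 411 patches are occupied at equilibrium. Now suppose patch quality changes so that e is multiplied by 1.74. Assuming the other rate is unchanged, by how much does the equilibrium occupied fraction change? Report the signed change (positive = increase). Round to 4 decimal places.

-0.0497

Observed p* = 52/411 = 0.12652.
Balance m(1−p*) = e·p* gives m = e·p*/(1−p*) = 0.585×0.12652/0.87348 = 0.08473.
New p* = m/(m+e) = 0.08473/(0.08473+1.01790) = 0.07684.
Δp* = 0.07684 − 0.12652 = -0.04968.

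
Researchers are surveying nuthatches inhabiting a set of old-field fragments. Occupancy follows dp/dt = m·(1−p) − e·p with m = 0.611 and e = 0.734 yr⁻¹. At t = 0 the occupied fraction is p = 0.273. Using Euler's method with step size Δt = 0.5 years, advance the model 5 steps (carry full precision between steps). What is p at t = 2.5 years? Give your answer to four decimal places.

0.4536

Update rule: p ← p + [m·(1−p) − e·p]·Δt with Δt = 0.5.
p: 0.27300 → 0.39491  (Δp = +0.12191)
p: 0.39491 → 0.43483  (Δp = +0.03992)
p: 0.43483 → 0.44791  (Δp = +0.01308)
p: 0.44791 → 0.45219  (Δp = +0.00428)
p: 0.45219 → 0.45359  (Δp = +0.00140)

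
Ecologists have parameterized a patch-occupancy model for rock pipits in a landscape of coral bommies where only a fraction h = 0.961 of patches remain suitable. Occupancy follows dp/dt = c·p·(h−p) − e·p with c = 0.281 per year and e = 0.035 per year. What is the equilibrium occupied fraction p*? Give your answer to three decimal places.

0.836

Setting dp/dt = 0 and dividing by p* gives c·(h−p*) = e.
So p* = h − e/c = 0.961 − 0.035/0.281 = 0.961 − 0.1246 = 0.8364.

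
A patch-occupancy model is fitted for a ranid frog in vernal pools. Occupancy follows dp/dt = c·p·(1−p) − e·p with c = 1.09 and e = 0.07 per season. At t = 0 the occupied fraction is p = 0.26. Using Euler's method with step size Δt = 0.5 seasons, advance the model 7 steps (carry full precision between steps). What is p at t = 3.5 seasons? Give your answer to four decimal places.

Update rule: p ← p + [c·p·(1−p) − e·p]·Δt with Δt = 0.5.
t = 0.5: p = 0.26000 + (+0.09576) = 0.35576
t = 1: p = 0.35576 + (+0.11246) = 0.46822
t = 1.5: p = 0.46822 + (+0.11931) = 0.58753
t = 2: p = 0.58753 + (+0.11151) = 0.69904
t = 2.5: p = 0.69904 + (+0.09019) = 0.78923
t = 3: p = 0.78923 + (+0.06303) = 0.85227
t = 3.5: p = 0.85227 + (+0.03879) = 0.89106

0.8911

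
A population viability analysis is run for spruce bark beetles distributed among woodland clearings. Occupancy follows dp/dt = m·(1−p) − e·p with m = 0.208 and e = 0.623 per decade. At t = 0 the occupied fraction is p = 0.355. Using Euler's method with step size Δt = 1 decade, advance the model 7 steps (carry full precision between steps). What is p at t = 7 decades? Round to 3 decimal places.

0.250

Update rule: p ← p + [m·(1−p) − e·p]·Δt with Δt = 1.
  1  |  dp/dt·Δt = -0.087005  |  p_1 = 0.267995
  2  |  dp/dt·Δt = -0.014704  |  p_2 = 0.253291
  3  |  dp/dt·Δt = -0.002485  |  p_3 = 0.250806
  4  |  dp/dt·Δt = -0.000420  |  p_4 = 0.250386
  5  |  dp/dt·Δt = -0.000071  |  p_5 = 0.250315
  6  |  dp/dt·Δt = -0.000012  |  p_6 = 0.250303
  7  |  dp/dt·Δt = -0.000002  |  p_7 = 0.250301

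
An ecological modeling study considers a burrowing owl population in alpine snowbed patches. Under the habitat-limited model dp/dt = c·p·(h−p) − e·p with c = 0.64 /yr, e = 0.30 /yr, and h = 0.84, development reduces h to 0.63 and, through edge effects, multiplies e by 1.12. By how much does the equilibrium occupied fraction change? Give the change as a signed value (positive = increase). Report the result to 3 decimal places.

Before: p* = h − e/c = 0.84 − 0.30/0.64 = 0.84 − 0.4688 = 0.3712.
After: c = 0.64, e = 0.336, h = 0.63; p* = 0.63 − 0.336/0.64 = 0.1050.
Δp* = 0.1050 − 0.3712 = -0.2662.

-0.266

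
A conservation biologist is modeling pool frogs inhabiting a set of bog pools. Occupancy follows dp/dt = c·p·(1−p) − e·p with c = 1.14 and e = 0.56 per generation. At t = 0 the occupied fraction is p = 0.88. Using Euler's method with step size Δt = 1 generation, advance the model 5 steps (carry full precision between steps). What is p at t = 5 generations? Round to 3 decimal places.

0.509

Update rule: p ← p + [c·p·(1−p) − e·p]·Δt with Δt = 1.
p: 0.88000 → 0.50758  (Δp = -0.37242)
p: 0.50758 → 0.50827  (Δp = +0.00069)
p: 0.50827 → 0.50856  (Δp = +0.00029)
p: 0.50856 → 0.50868  (Δp = +0.00012)
p: 0.50868 → 0.50873  (Δp = +0.00005)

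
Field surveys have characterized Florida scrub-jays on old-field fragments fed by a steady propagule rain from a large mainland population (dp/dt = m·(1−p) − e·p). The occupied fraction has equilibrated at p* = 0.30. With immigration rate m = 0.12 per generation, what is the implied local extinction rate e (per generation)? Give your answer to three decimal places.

0.280

At equilibrium m(1−p*) = e·p*, so e = m(1−p*)/p*.
e = 0.12 × 0.7000 / 0.30 = 0.2800.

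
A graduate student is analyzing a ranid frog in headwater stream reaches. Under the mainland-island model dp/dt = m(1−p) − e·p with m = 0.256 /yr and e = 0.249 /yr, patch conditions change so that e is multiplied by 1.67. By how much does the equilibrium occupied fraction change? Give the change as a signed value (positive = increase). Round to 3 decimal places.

Before: p* = 0.256/(0.256+0.249) = 0.5069.
After: m = 0.256, e = 0.41583; p* = 0.256/0.6718 = 0.3810.
Δp* = 0.3810 − 0.5069 = -0.1259.

-0.126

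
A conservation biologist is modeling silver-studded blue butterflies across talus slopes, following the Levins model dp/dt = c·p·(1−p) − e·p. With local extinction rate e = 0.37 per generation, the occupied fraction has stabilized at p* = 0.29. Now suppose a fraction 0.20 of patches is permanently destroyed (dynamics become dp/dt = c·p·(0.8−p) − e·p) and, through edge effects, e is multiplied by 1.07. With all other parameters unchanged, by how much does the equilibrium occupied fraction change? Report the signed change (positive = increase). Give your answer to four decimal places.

Balance c(1−p*) = e gives c = e/(1 − 0.29000) = 0.37/0.71000 = 0.52113.
New p* = 0.8 − e/c = 0.8 − 0.39590/0.52113 = 0.04030.
Δp* = 0.04030 − 0.29000 = -0.24970.

-0.2497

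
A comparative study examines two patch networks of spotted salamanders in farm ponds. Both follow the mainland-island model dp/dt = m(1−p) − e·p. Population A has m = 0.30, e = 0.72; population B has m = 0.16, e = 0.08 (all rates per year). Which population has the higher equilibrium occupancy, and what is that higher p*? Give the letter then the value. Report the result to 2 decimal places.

B, 0.67

A: p*_A = m/(m+e) = 0.30/1.0200 = 0.2941.
B: p*_B = 0.16/0.2400 = 0.6667.
B is higher at 0.6667.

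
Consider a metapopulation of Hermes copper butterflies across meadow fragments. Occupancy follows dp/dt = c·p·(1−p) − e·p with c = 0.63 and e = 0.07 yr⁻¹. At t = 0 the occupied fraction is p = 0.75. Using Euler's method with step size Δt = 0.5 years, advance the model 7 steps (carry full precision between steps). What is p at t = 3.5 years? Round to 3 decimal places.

Update rule: p ← p + [c·p·(1−p) − e·p]·Δt with Δt = 0.5.
p: 0.75000 → 0.78281  (Δp = +0.03281)
p: 0.78281 → 0.80897  (Δp = +0.02616)
p: 0.80897 → 0.82933  (Δp = +0.02037)
p: 0.82933 → 0.84489  (Δp = +0.01556)
p: 0.84489 → 0.85660  (Δp = +0.01171)
p: 0.85660 → 0.86531  (Δp = +0.00871)
p: 0.86531 → 0.87174  (Δp = +0.00643)

0.872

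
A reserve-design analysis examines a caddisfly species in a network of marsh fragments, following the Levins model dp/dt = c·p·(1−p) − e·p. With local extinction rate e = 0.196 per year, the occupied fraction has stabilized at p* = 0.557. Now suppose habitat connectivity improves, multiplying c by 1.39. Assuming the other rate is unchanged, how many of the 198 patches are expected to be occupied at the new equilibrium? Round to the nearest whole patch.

Balance c(1−p*) = e gives c = e/(1 − 0.55700) = 0.196/0.44300 = 0.44244.
New p* = 1 − e/c = 1 − 0.19600/0.61499 = 0.68130.
Expected occupied = 198 × 0.68130 = 134.90 ≈ 135.

135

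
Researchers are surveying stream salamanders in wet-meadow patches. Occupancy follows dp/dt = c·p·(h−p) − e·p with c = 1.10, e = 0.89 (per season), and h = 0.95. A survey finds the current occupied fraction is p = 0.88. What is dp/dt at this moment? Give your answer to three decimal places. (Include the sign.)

-0.715

Colonization term: c·p·(h−p) = 1.10×0.88×0.0700 = 0.06776.
Extinction term: e·p = 0.78320.
dp/dt = 0.06776 − 0.78320 = -0.71544.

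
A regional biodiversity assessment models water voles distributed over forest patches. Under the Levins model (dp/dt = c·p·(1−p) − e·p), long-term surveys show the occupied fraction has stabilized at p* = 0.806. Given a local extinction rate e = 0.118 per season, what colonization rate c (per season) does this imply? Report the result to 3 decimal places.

At equilibrium c(1−p*) = e, so c = e/(1−p*).
c = 0.118/(1 − 0.806) = 0.118/0.1940 = 0.6082.

0.608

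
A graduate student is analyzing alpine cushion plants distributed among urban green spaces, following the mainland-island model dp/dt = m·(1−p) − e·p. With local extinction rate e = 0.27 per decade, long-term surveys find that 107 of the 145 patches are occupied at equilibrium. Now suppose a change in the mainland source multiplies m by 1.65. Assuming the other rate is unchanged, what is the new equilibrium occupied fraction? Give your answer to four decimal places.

Observed p* = 107/145 = 0.73793.
Balance m(1−p*) = e·p* gives m = e·p*/(1−p*) = 0.27×0.73793/0.26207 = 0.76026.
New p* = m/(m+e) = 1.25443/(1.25443+0.27000) = 0.82288.

0.8229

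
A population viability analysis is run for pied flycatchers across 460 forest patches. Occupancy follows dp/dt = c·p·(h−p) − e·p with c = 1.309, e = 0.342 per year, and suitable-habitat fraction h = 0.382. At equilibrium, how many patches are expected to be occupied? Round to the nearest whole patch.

56

p* = h − e/c = 0.382 − 0.2613 = 0.1207.
Expected occupied patches = N × p* = 460 × 0.1207 = 55.54 ≈ 56.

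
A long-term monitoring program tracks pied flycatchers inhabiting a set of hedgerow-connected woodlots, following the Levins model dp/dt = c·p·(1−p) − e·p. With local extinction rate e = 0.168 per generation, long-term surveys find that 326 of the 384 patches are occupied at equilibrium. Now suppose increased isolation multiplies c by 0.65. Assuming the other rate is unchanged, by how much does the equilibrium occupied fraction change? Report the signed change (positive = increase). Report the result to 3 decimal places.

Observed p* = 326/384 = 0.84896.
Balance c(1−p*) = e gives c = e/(1 − 0.84896) = 0.168/0.15104 = 1.11229.
New p* = 1 − e/c = 1 − 0.16800/0.72299 = 0.76763.
Δp* = 0.76763 − 0.84896 = -0.08133.

-0.081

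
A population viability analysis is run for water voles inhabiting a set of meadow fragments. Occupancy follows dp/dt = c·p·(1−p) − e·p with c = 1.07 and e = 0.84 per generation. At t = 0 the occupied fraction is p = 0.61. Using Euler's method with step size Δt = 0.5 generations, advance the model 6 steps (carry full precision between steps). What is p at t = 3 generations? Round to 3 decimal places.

0.299

Update rule: p ← p + [c·p·(1−p) − e·p]·Δt with Δt = 0.5.
t = 0.5: p = 0.61000 + (-0.12892) = 0.48108
t = 1: p = 0.48108 + (-0.06849) = 0.41258
t = 1.5: p = 0.41258 + (-0.04362) = 0.36896
t = 2: p = 0.36896 + (-0.03040) = 0.33856
t = 2.5: p = 0.33856 + (-0.02239) = 0.31617
t = 3: p = 0.31617 + (-0.01712) = 0.29905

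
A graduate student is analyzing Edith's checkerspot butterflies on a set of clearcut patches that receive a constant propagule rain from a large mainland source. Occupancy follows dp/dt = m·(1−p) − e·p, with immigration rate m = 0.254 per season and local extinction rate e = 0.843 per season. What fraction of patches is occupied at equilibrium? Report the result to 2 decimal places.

Setting dp/dt = 0: m − m·p* = e·p*, so m = (m+e)·p*.
p* = m/(m+e) = 0.254/(0.254+0.843) = 0.254/1.0970 = 0.2315.

0.23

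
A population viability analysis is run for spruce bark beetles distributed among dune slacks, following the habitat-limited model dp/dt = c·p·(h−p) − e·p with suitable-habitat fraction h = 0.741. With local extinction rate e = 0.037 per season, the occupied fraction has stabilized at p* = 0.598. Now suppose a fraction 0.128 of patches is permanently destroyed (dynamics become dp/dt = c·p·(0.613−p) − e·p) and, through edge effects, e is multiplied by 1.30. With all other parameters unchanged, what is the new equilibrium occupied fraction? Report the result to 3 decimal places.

Balance c(h−p*) = e gives c = e/(0.741 − 0.59800) = 0.037/0.14300 = 0.25874.
New p* = 0.613 − e/c = 0.613 − 0.04810/0.25874 = 0.42710.

0.427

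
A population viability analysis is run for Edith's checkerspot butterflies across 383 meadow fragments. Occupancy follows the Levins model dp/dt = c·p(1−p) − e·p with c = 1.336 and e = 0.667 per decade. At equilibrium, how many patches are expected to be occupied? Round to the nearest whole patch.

p* = 1 − e/c = 1 − 0.667/1.336 = 0.5007.
Expected occupied patches = N × p* = 383 × 0.5007 = 191.79 ≈ 192.

192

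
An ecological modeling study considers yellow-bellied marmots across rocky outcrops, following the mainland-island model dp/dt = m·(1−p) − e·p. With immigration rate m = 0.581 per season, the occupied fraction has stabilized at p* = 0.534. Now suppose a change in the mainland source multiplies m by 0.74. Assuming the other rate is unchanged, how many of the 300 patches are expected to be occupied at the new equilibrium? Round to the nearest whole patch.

138

Balance m(1−p*) = e·p* gives e = m(1−p*)/p* = 0.581×0.46600/0.53400 = 0.50701.
New p* = m/(m+e) = 0.42994/(0.42994+0.50701) = 0.45887.
Expected occupied = 300 × 0.45887 = 137.66 ≈ 138.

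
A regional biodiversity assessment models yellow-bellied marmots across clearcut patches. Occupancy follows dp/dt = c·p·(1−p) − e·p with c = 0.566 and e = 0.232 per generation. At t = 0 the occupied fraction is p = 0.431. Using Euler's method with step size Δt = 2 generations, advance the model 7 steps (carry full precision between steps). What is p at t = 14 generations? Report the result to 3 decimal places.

0.590

Update rule: p ← p + [c·p·(1−p) − e·p]·Δt with Δt = 2.
p: 0.43100 → 0.50863  (Δp = +0.07763)
p: 0.50863 → 0.55554  (Δp = +0.04691)
p: 0.55554 → 0.57728  (Δp = +0.02174)
p: 0.57728 → 0.58566  (Δp = +0.00838)
p: 0.58566 → 0.58861  (Δp = +0.00295)
p: 0.58861 → 0.58961  (Δp = +0.00100)
p: 0.58961 → 0.58994  (Δp = +0.00033)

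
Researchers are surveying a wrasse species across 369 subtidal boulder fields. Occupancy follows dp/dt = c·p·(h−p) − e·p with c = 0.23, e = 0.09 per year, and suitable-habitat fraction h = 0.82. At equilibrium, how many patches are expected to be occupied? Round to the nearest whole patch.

p* = h − e/c = 0.82 − 0.3913 = 0.4287.
Expected occupied patches = N × p* = 369 × 0.4287 = 158.19 ≈ 158.

158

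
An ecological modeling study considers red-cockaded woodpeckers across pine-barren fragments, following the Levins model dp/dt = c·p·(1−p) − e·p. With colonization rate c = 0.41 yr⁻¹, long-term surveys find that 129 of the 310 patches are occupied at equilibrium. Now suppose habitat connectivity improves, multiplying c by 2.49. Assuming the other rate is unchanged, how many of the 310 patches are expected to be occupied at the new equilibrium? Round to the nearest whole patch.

Observed p* = 129/310 = 0.41613.
Balance c(1−p*) = e gives e = 0.41×(1 − 0.41613) = 0.23939.
New p* = 1 − e/c = 1 − 0.23939/1.02090 = 0.76551.
Expected occupied = 310 × 0.76551 = 237.31 ≈ 237.

237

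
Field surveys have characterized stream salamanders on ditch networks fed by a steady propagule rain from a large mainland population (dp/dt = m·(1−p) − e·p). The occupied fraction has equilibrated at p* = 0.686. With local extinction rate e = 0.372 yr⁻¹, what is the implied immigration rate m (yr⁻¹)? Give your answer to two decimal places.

0.81

At equilibrium m(1−p*) = e·p*, so m = e·p*/(1−p*).
m = 0.372 × 0.686 / 0.3140 = 0.2552/0.3140 = 0.8127.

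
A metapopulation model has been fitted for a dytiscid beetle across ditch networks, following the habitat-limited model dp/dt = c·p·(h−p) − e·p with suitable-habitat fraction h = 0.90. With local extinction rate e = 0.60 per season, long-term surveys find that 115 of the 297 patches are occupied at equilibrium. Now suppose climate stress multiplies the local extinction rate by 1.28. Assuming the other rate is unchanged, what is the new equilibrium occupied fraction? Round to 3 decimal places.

0.244

Observed p* = 115/297 = 0.38721.
Balance c(h−p*) = e gives c = e/(0.9 − 0.38721) = 0.60/0.51279 = 1.17007.
New p* = 0.9 − e/c = 0.9 − 0.76800/1.17007 = 0.24363.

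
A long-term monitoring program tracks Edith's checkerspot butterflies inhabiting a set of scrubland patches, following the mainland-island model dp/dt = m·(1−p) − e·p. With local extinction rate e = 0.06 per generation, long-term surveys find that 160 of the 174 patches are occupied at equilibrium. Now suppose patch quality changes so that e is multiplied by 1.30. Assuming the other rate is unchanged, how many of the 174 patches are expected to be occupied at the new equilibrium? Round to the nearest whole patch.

Observed p* = 160/174 = 0.91954.
Balance m(1−p*) = e·p* gives m = e·p*/(1−p*) = 0.06×0.91954/0.08046 = 0.68571.
New p* = m/(m+e) = 0.68571/(0.68571+0.07800) = 0.89787.
Expected occupied = 174 × 0.89787 = 156.23 ≈ 156.

156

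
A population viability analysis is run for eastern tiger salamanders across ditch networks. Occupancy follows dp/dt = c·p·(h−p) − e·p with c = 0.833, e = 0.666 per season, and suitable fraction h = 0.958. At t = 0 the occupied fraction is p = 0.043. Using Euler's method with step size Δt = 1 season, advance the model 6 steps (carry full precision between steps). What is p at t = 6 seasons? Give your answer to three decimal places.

0.071

Update rule: p ← p + [c·p·(h−p) − e·p]·Δt with Δt = 1.
step 1: Δp = +0.00414, p = 0.04714
step 2: Δp = +0.00437, p = 0.05151
step 3: Δp = +0.00459, p = 0.05610
step 4: Δp = +0.00478, p = 0.06088
step 5: Δp = +0.00495, p = 0.06583
step 6: Δp = +0.00508, p = 0.07091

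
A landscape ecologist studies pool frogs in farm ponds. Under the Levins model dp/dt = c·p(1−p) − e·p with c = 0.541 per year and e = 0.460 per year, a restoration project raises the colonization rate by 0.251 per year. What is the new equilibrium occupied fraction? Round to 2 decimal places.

Before: p* = 1 − 0.460/0.541 = 0.1497.
After the change, c = 0.792, e = 0.46, so p* = 1 − 0.46/0.792 = 0.4192.

0.42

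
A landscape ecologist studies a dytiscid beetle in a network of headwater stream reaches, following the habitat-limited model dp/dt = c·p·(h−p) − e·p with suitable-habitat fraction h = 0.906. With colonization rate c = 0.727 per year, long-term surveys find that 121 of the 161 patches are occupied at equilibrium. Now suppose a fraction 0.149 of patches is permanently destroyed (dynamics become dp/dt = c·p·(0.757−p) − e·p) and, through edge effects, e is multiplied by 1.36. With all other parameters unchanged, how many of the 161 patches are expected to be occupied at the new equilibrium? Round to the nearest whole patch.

Observed p* = 121/161 = 0.75155.
Balance c(h−p*) = e gives e = 0.727×(0.906 − 0.75155) = 0.11229.
New p* = 0.757 − e/c = 0.757 − 0.15271/0.72700 = 0.54694.
Expected occupied = 161 × 0.54694 = 88.06 ≈ 88.

88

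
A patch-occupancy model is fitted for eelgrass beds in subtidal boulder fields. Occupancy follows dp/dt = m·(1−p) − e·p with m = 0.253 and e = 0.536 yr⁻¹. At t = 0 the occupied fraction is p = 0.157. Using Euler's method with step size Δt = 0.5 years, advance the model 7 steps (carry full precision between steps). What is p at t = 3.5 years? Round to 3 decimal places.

Update rule: p ← p + [m·(1−p) − e·p]·Δt with Δt = 0.5.
  1  |  dp/dt·Δt = +0.064563  |  p_1 = 0.221563
  2  |  dp/dt·Δt = +0.039093  |  p_2 = 0.260657
  3  |  dp/dt·Δt = +0.023671  |  p_3 = 0.284328
  4  |  dp/dt·Δt = +0.014333  |  p_4 = 0.298660
  5  |  dp/dt·Δt = +0.008678  |  p_5 = 0.307339
  6  |  dp/dt·Δt = +0.005255  |  p_6 = 0.312594
  7  |  dp/dt·Δt = +0.003182  |  p_7 = 0.315775

0.316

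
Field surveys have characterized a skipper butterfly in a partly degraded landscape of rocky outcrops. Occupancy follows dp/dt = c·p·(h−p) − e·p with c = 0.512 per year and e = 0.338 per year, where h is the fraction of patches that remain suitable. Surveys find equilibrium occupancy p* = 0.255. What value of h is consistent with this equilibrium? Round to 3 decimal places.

At equilibrium c(h−p*) = e, so h = p* + e/c.
h = 0.255 + 0.338/0.512 = 0.255 + 0.6602 = 0.9152.

0.915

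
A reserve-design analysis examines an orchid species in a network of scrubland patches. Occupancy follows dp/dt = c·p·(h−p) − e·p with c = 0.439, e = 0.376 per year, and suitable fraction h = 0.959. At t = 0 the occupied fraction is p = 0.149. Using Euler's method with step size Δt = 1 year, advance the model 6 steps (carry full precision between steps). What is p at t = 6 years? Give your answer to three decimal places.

Update rule: p ← p + [c·p·(h−p) − e·p]·Δt with Δt = 1.
step 1: Δp = -0.00304, p = 0.14596
step 2: Δp = -0.00278, p = 0.14317
step 3: Δp = -0.00256, p = 0.14062
step 4: Δp = -0.00235, p = 0.13827
step 5: Δp = -0.00217, p = 0.13610
step 6: Δp = -0.00201, p = 0.13409

0.134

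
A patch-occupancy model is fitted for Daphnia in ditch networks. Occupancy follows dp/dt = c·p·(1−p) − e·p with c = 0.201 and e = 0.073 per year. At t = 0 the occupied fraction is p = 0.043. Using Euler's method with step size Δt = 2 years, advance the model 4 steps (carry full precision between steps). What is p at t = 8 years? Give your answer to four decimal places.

Update rule: p ← p + [c·p·(1−p) − e·p]·Δt with Δt = 2.
  1  |  dp/dt·Δt = +0.010265  |  p_1 = 0.053265
  2  |  dp/dt·Δt = +0.012495  |  p_2 = 0.065760
  3  |  dp/dt·Δt = +0.015096  |  p_3 = 0.080856
  4  |  dp/dt·Δt = +0.018071  |  p_4 = 0.098927

0.0989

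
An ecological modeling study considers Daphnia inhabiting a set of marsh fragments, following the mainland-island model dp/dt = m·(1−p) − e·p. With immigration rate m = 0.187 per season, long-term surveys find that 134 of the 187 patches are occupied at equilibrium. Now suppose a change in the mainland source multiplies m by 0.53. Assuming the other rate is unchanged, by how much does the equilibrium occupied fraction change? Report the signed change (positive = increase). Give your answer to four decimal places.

Observed p* = 134/187 = 0.71658.
Balance m(1−p*) = e·p* gives e = m(1−p*)/p* = 0.187×0.28342/0.71658 = 0.07396.
New p* = m/(m+e) = 0.09911/(0.09911+0.07396) = 0.57266.
Δp* = 0.57266 − 0.71658 = -0.14392.

-0.1439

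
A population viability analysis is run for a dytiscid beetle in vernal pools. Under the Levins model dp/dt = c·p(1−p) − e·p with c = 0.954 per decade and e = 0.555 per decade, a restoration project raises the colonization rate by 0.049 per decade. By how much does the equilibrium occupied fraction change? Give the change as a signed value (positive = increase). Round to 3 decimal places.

0.028

Before: p* = 1 − 0.555/0.954 = 0.4182.
After the change, c = 1.003, e = 0.555, so p* = 1 − 0.555/1.003 = 0.4467.
Δp* = 0.4467 − 0.4182 = +0.0284.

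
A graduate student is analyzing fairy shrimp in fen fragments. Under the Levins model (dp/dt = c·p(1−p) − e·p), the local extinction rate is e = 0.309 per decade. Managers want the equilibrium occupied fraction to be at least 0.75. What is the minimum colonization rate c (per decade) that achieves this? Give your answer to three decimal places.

p* = 1 − e/c ≥ 0.75 requires e/c ≤ 0.2500, i.e. c ≥ e/0.2500.
c_min = 0.309/0.2500 = 1.2360.

1.236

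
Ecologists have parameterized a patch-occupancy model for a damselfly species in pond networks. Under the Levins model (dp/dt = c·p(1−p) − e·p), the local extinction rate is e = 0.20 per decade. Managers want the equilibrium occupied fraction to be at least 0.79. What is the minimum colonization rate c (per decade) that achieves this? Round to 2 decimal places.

p* = 1 − e/c ≥ 0.79 requires e/c ≤ 0.2100, i.e. c ≥ e/0.2100.
c_min = 0.20/0.2100 = 0.9524.

0.95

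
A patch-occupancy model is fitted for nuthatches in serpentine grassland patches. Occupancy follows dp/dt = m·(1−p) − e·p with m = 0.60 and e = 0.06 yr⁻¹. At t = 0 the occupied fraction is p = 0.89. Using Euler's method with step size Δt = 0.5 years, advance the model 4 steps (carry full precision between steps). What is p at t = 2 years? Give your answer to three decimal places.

0.905

Update rule: p ← p + [m·(1−p) − e·p]·Δt with Δt = 0.5.
p: 0.89000 → 0.89630  (Δp = +0.00630)
p: 0.89630 → 0.90052  (Δp = +0.00422)
p: 0.90052 → 0.90335  (Δp = +0.00283)
p: 0.90335 → 0.90524  (Δp = +0.00189)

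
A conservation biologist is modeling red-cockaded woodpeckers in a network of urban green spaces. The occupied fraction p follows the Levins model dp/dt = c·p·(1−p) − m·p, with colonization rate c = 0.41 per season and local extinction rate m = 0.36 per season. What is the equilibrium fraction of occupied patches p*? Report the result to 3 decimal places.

0.122

Setting dp/dt = 0 and dividing through by p* gives c·(1−p*) = m.
So p* = 1 − m/c = 1 − 0.36/0.41 = 1 − 0.8780 = 0.1220.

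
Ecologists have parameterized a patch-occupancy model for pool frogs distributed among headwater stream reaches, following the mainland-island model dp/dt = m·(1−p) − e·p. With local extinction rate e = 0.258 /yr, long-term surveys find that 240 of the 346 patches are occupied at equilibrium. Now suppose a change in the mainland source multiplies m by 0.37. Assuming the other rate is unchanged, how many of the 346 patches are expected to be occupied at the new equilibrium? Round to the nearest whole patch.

158

Observed p* = 240/346 = 0.69364.
Balance m(1−p*) = e·p* gives m = e·p*/(1−p*) = 0.258×0.69364/0.30636 = 0.58415.
New p* = m/(m+e) = 0.21614/(0.21614+0.25800) = 0.45586.
Expected occupied = 346 × 0.45586 = 157.73 ≈ 158.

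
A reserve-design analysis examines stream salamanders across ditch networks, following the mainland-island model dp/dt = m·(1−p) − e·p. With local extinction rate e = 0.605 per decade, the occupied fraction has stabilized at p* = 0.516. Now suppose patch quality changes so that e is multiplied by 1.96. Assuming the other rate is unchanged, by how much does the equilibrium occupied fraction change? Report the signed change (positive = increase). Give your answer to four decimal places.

Balance m(1−p*) = e·p* gives m = e·p*/(1−p*) = 0.605×0.51600/0.48400 = 0.64500.
New p* = m/(m+e) = 0.64500/(0.64500+1.18580) = 0.35231.
Δp* = 0.35231 − 0.51600 = -0.16369.

-0.1637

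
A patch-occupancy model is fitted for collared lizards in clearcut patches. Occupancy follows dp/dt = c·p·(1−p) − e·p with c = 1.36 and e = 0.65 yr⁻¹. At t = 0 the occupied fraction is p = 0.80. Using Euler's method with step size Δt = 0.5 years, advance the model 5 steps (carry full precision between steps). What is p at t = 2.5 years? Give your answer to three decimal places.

Update rule: p ← p + [c·p·(1−p) − e·p]·Δt with Δt = 0.5.
t = 0.5: p = 0.80000 + (-0.15120) = 0.64880
t = 1: p = 0.64880 + (-0.05592) = 0.59288
t = 1.5: p = 0.59288 + (-0.02855) = 0.56433
t = 2: p = 0.56433 + (-0.01622) = 0.54811
t = 2.5: p = 0.54811 + (-0.00971) = 0.53840

0.538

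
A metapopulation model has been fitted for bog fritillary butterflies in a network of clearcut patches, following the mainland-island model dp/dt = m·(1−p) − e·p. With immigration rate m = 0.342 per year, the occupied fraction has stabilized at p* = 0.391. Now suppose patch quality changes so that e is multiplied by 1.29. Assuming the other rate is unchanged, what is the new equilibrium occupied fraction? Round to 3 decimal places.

0.332

Balance m(1−p*) = e·p* gives e = m(1−p*)/p* = 0.342×0.60900/0.39100 = 0.53268.
New p* = m/(m+e) = 0.34200/(0.34200+0.68716) = 0.33231.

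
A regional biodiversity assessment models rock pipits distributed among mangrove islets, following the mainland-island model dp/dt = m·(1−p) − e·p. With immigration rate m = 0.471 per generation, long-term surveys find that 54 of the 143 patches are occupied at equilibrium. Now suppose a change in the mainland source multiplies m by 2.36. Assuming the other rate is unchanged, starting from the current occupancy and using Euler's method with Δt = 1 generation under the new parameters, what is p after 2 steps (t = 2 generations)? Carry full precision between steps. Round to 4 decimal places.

Observed p* = 54/143 = 0.37762.
Balance m(1−p*) = e·p* gives e = m(1−p*)/p* = 0.471×0.62238/0.37762 = 0.77628.
Starting from p₀ = 0.37762; update p ← p + (dp/dt)·Δt with the new parameters.
t = 1: p = 0.37762 + (+0.39867) = 0.77629
t = 2: p = 0.77629 + (-0.35395) = 0.42234

0.4223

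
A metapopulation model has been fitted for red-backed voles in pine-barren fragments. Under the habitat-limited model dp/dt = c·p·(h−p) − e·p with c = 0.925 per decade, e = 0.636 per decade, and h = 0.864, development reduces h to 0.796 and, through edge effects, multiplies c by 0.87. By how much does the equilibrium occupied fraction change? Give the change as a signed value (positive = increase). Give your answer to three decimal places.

Before: p* = h − e/c = 0.864 − 0.636/0.925 = 0.864 − 0.6876 = 0.1764.
After: c = 0.80475, e = 0.636, h = 0.796; p* = 0.796 − 0.636/0.80475 = 0.0057.
Δp* = 0.0057 − 0.1764 = -0.1707.

-0.171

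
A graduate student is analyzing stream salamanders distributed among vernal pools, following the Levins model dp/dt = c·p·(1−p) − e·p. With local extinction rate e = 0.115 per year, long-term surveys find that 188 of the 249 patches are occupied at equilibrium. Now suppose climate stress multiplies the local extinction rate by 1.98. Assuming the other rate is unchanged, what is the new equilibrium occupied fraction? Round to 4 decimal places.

Observed p* = 188/249 = 0.75502.
Balance c(1−p*) = e gives c = e/(1 − 0.75502) = 0.115/0.24498 = 0.46943.
New p* = 1 − e/c = 1 − 0.22770/0.46943 = 0.51494.

0.5149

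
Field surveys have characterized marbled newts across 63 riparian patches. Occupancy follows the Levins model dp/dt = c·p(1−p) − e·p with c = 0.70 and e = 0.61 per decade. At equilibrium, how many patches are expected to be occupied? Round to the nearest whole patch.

p* = 1 − e/c = 1 − 0.61/0.70 = 0.1286.
Expected occupied patches = N × p* = 63 × 0.1286 = 8.10 ≈ 8.

8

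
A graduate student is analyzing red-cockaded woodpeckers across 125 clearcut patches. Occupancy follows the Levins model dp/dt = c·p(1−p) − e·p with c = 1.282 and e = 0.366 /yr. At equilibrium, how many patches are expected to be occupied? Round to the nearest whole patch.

89

p* = 1 − e/c = 1 − 0.366/1.282 = 0.7145.
Expected occupied patches = N × p* = 125 × 0.7145 = 89.31 ≈ 89.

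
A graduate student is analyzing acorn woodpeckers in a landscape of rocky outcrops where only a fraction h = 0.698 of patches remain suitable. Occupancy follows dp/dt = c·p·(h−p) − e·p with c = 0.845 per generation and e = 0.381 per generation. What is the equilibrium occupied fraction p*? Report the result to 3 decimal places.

0.247

Setting dp/dt = 0 and dividing by p* gives c·(h−p*) = e.
So p* = h − e/c = 0.698 − 0.381/0.845 = 0.698 − 0.4509 = 0.2471.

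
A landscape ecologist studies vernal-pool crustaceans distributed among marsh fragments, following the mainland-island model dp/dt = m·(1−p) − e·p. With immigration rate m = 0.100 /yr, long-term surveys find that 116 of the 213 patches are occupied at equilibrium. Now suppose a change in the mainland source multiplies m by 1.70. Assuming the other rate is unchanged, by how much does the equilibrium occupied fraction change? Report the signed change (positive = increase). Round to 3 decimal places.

Observed p* = 116/213 = 0.54460.
Balance m(1−p*) = e·p* gives e = m(1−p*)/p* = 0.100×0.45540/0.54460 = 0.08362.
New p* = m/(m+e) = 0.17000/(0.17000+0.08362) = 0.67029.
Δp* = 0.67029 − 0.54460 = +0.12569.

0.126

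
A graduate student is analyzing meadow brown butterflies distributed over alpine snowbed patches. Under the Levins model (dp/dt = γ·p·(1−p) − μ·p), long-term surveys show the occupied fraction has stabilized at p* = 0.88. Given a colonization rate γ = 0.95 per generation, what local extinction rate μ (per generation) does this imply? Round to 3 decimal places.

0.114

At equilibrium γ(1−p*) = μ.
μ = 0.95 × (1 − 0.88) = 0.95 × 0.1200 = 0.1140.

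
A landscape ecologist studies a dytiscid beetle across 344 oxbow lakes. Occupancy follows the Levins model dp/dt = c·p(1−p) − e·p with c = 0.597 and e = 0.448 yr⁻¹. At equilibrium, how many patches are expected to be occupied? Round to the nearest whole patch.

p* = 1 − e/c = 1 − 0.448/0.597 = 0.2496.
Expected occupied patches = N × p* = 344 × 0.2496 = 85.86 ≈ 86.

86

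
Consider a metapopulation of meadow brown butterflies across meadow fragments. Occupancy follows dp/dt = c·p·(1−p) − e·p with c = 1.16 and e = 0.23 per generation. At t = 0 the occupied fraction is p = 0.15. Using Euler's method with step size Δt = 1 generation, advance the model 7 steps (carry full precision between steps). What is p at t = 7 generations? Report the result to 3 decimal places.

0.802

Update rule: p ← p + [c·p·(1−p) − e·p]·Δt with Δt = 1.
step 1: Δp = +0.11340, p = 0.26340
step 2: Δp = +0.16448, p = 0.42788
step 3: Δp = +0.18555, p = 0.61344
step 4: Δp = +0.13398, p = 0.74742
step 5: Δp = +0.04708, p = 0.79450
step 6: Δp = +0.00666, p = 0.80116
step 7: Δp = +0.00053, p = 0.80168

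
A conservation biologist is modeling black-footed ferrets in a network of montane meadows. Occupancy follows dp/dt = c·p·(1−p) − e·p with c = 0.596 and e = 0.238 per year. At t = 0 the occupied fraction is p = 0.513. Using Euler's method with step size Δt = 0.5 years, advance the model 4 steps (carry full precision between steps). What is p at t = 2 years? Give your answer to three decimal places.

Update rule: p ← p + [c·p·(1−p) − e·p]·Δt with Δt = 0.5.
t = 0.5: p = 0.51300 + (+0.01340) = 0.52640
t = 1: p = 0.52640 + (+0.01165) = 0.53805
t = 1.5: p = 0.53805 + (+0.01004) = 0.54809
t = 2: p = 0.54809 + (+0.00859) = 0.55668

0.557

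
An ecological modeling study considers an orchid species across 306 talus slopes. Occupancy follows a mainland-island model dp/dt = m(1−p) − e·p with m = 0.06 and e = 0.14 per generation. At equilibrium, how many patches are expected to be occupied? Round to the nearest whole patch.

p* = m/(m+e) = 0.06/0.2000 = 0.3000.
Expected occupied patches = N × p* = 306 × 0.3000 = 91.80 ≈ 92.

92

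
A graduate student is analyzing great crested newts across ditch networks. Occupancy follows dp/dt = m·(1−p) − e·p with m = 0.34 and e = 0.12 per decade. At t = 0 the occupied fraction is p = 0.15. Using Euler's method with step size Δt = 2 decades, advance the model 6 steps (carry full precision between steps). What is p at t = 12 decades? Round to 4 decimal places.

Update rule: p ← p + [m·(1−p) − e·p]·Δt with Δt = 2.
p: 0.15000 → 0.69200  (Δp = +0.54200)
p: 0.69200 → 0.73536  (Δp = +0.04336)
p: 0.73536 → 0.73883  (Δp = +0.00347)
p: 0.73883 → 0.73911  (Δp = +0.00028)
p: 0.73911 → 0.73913  (Δp = +0.00002)
p: 0.73913 → 0.73913  (Δp = +0.00000)

0.7391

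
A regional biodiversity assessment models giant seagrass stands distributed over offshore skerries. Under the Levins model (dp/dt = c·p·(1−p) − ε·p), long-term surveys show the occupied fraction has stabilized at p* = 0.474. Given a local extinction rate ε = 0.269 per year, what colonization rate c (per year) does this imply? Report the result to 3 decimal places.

0.511

At equilibrium c(1−p*) = ε, so c = ε/(1−p*).
c = 0.269/(1 − 0.474) = 0.269/0.5260 = 0.5114.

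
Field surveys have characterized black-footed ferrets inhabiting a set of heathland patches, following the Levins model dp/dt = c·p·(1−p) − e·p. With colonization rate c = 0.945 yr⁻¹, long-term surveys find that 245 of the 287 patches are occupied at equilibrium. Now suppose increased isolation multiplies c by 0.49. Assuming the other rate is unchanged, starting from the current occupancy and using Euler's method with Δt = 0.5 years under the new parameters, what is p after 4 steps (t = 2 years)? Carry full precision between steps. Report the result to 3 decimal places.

0.767

Observed p* = 245/287 = 0.85366.
Balance c(1−p*) = e gives e = 0.945×(1 − 0.85366) = 0.13829.
Starting from p₀ = 0.85366; update p ← p + (dp/dt)·Δt with the new parameters.
step 1: Δp = -0.03010, p = 0.82355
step 2: Δp = -0.02330, p = 0.80025
step 3: Δp = -0.01833, p = 0.78193
step 4: Δp = -0.01459, p = 0.76734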